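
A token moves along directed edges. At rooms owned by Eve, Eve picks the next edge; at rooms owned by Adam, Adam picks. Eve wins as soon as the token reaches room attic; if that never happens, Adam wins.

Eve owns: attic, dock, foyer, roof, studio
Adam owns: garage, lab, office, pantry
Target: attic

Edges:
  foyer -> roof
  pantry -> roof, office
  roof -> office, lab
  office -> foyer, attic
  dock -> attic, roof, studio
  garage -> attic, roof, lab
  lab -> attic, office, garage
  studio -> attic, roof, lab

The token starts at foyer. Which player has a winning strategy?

Adam

A0 = {attic}
A1: add {dock, studio} — dock (Eve) has dock→attic; studio (Eve) has studio→attic.
A2 = A1; e.g. foyer (Eve) has no edge into A1. Fixed point.
foyer never enters the attractor, so Adam can avoid the target forever.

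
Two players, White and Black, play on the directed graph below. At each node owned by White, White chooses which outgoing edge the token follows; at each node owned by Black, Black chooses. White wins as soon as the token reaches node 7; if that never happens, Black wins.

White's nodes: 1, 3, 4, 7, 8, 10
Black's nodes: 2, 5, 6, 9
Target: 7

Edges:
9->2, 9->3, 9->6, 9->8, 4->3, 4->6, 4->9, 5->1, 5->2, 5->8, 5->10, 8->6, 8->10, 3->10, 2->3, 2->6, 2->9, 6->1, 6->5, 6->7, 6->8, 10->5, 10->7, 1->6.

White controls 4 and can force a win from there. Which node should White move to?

3

A0 = {7}
A1: add {10} — 10 (White) has 10→7.
A2: add {3, 8} — 3 (White) has 3→10; 8 (White) has 8→10.
A3: add {4} — 4 (White) has 4→3.
A4 = A3; e.g. 1 (White) has no edge into A3. Fixed point.
From 4, successor 3 is in the attractor (rank 2); the other successors 6, 9 are not.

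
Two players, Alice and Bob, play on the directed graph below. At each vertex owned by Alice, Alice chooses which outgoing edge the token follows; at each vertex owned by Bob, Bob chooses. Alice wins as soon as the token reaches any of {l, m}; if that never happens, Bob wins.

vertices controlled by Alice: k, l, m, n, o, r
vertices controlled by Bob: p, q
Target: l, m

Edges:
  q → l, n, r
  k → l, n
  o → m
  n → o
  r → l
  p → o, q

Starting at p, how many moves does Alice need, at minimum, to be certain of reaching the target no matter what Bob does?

A0 = {l, m}
A1: add {k, o, r} — k (Alice) has k→l; o (Alice) has o→m; r (Alice) has r→l.
A2: add {n} — n (Alice) has n→o.
A3: add {q} — q (Bob): all of {l, n, r} already in.
A4: add {p} — p (Bob): all of {o, q} already in.
A4 = all vertices. Fixed point.
p enters the attractor at level 4, so Alice can force the target in 4 moves from there.

4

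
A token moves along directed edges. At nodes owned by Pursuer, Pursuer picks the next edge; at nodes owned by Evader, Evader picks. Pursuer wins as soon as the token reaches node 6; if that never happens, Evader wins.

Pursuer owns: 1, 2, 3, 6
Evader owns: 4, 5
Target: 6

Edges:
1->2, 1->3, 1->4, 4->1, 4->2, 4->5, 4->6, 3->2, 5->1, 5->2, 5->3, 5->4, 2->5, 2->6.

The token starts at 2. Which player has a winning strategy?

A0 = {6}
A1: add {2} — 2 (Pursuer) has 2→6.
2 ∈ A1, so Pursuer can force the target.

Pursuer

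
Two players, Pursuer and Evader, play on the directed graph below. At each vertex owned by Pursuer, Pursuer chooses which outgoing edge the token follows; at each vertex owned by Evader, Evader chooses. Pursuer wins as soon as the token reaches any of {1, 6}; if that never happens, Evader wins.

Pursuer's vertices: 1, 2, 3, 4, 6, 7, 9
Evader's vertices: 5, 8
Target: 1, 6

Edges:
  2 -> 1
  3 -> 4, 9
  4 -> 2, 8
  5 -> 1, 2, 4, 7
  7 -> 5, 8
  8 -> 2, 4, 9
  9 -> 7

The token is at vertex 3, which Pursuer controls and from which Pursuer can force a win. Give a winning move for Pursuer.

A0 = {1, 6}
A1: add {2} — 2 (Pursuer) has 2→1.
A2: add {4} — 4 (Pursuer) has 4→2.
A3: add {3} — 3 (Pursuer) has 3→4.
A4 = A3; e.g. 5 (Evader) can still go to 7. Fixed point.
From 3, successor 4 is in the attractor (rank 2); the other successor 9 is not.

4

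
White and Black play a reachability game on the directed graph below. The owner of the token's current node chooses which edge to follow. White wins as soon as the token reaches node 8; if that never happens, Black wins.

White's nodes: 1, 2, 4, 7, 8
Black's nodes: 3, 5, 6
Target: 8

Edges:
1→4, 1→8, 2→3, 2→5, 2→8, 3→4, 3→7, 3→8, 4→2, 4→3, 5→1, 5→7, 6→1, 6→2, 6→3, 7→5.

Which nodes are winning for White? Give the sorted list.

A0 = {8}
A1: add {1, 2} — 1 (White) has 1→8; 2 (White) has 2→8.
A2: add {4} — 4 (White) has 4→2.
A3 = A2; e.g. 3 (Black) can still go to 7. Fixed point.
White's winning region = {1, 2, 4, 8}.

1, 2, 4, 8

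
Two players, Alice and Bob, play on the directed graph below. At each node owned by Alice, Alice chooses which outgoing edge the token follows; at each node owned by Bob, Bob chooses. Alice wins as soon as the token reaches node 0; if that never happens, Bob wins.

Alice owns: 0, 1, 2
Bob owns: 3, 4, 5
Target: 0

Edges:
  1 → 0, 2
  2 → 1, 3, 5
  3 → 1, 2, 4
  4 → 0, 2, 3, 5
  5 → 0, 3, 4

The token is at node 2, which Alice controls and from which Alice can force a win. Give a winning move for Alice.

1

A0 = {0}
A1: add {1} — 1 (Alice) has 1→0.
A2: add {2} — 2 (Alice) has 2→1.
A3 = A2; e.g. 3 (Bob) can still go to 4. Fixed point.
From 2, successor 1 is in the attractor (rank 1); the other successors 3, 5 are not.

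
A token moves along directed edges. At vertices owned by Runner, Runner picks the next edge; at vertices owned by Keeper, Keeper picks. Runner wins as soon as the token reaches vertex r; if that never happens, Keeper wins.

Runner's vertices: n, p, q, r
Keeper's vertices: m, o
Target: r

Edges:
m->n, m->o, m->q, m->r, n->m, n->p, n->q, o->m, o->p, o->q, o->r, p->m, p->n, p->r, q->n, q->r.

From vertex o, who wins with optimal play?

Keeper

A0 = {r}
A1: add {p, q} — p (Runner) has p→r; q (Runner) has q→r.
A2: add {n} — n (Runner) has n→p.
A3 = A2; e.g. m (Keeper) can still go to o. Fixed point.
o never enters the attractor, so Keeper can avoid the target forever.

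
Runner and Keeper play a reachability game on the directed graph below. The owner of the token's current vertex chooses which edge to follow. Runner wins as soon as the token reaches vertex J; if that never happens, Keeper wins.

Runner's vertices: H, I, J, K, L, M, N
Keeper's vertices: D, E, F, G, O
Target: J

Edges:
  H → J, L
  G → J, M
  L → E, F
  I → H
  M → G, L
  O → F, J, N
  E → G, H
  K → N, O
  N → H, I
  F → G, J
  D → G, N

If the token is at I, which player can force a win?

Runner

A0 = {J}
A1: add {H} — H (Runner) has H→J.
A2: add {I, N} — I (Runner) has I→H; N (Runner) has N→H.
I ∈ A2, so Runner can force the target.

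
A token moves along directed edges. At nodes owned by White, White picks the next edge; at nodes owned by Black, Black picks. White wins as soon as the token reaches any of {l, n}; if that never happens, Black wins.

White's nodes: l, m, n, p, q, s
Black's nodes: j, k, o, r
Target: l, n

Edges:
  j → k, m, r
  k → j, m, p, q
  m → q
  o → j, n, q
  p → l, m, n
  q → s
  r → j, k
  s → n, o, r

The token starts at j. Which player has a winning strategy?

Black

A0 = {l, n}
A1: add {p, s} — p (White) has p→l; s (White) has s→n.
A2: add {q} — q (White) has q→s.
A3: add {m} — m (White) has m→q.
A4 = A3; e.g. j (Black) can still go to k. Fixed point.
j never enters the attractor, so Black can avoid the target forever.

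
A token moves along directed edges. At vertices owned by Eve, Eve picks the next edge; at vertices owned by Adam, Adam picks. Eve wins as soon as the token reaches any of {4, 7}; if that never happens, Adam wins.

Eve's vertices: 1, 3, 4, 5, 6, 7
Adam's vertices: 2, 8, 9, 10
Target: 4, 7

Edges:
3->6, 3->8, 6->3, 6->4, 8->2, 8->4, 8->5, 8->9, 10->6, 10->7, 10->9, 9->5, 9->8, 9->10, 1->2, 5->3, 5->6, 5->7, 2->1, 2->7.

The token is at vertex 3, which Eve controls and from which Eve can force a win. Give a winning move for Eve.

6

A0 = {4, 7}
A1: add {5, 6} — 5 (Eve) has 5→7; 6 (Eve) has 6→4.
A2: add {3} — 3 (Eve) has 3→6.
A3 = A2; e.g. 1 (Eve) has no edge into A2. Fixed point.
From 3, successor 6 is in the attractor (rank 1); the other successor 8 is not.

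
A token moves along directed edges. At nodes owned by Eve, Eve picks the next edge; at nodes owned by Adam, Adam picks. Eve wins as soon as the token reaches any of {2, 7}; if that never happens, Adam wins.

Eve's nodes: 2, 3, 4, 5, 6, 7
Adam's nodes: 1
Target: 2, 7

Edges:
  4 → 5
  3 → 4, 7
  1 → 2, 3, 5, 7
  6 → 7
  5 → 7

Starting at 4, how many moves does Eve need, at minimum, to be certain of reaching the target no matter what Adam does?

A0 = {2, 7}
A1: add {3, 5, 6} — 3 (Eve) has 3→7; 5 (Eve) has 5→7; 6 (Eve) has 6→7.
A2: add {1, 4} — 1 (Adam): all of {2, 3, 5, 7} already in; 4 (Eve) has 4→5.
A2 = all vertices. Fixed point.
4 enters the attractor at level 2, so Eve can force the target in 2 moves from there.

2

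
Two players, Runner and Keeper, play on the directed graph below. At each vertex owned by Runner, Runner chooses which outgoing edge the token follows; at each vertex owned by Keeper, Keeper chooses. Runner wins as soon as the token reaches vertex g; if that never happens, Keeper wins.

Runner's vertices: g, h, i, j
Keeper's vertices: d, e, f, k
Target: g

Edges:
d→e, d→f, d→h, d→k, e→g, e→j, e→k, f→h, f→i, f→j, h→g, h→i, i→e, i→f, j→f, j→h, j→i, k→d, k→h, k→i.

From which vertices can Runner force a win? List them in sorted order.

A0 = {g}
A1: add {h} — h (Runner) has h→g.
A2: add {j} — j (Runner) has j→h.
A3 = A2; e.g. d (Keeper) can still go to e. Fixed point.
Runner's winning region = {g, h, j}.

g, h, j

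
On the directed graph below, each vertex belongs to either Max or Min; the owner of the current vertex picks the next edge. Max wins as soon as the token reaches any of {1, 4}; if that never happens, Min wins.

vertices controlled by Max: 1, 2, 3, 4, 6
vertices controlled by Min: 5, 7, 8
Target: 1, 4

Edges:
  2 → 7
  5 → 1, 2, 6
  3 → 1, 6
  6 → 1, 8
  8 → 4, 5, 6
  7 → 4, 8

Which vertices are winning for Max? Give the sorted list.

1, 3, 4, 6

A0 = {1, 4}
A1: add {3, 6} — 3 (Max) has 3→1; 6 (Max) has 6→1.
A2 = A1; e.g. 2 (Max) has no edge into A1. Fixed point.
Max's winning region = {1, 3, 4, 6}.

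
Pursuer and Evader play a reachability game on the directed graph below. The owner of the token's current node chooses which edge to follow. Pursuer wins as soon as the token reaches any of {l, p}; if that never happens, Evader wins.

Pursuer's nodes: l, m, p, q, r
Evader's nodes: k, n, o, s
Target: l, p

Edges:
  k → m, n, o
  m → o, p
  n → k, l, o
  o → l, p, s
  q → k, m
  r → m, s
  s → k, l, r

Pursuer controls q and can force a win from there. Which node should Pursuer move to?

A0 = {l, p}
A1: add {m} — m (Pursuer) has m→p.
A2: add {q, r} — q (Pursuer) has q→m; r (Pursuer) has r→m.
A3 = A2; e.g. k (Evader) can still go to n. Fixed point.
From q, successor m is in the attractor (rank 1); the other successor k is not.

m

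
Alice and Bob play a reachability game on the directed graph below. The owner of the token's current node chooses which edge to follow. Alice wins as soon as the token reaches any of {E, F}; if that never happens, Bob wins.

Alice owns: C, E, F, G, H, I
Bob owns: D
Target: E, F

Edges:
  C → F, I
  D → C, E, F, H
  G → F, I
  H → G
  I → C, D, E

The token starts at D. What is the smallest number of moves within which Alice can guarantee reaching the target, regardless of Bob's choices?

A0 = {E, F}
A1: add {C, G, I} — C (Alice) has C→F; G (Alice) has G→F; I (Alice) has I→E.
A2: add {H} — H (Alice) has H→G.
A3: add {D} — D (Bob): all of {C, E, F, H} already in.
A3 = all vertices. Fixed point.
D enters the attractor at level 3, so Alice can force the target in 3 moves from there.

3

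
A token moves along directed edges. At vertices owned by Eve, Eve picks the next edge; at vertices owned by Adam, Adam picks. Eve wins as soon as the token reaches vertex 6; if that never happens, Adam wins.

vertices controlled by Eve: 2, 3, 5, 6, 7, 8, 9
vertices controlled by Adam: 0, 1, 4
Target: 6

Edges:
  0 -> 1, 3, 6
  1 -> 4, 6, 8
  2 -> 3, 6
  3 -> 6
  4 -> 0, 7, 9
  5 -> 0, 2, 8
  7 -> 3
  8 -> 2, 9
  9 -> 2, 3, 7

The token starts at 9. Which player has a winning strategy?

Eve

A0 = {6}
A1: add {2, 3} — 2 (Eve) has 2→6; 3 (Eve) has 3→6.
A2: add {5, 7, 8, 9} — 5 (Eve) has 5→2; 7 (Eve) has 7→3; 8 (Eve) has 8→2; 9 (Eve) has 9→2.
A3 = A2; e.g. 0 (Adam) can still go to 1. Fixed point.
9 ∈ A2, so Eve can force the target.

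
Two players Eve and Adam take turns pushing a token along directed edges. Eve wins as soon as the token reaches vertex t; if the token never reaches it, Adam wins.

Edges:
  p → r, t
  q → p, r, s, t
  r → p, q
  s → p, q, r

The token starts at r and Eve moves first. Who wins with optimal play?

Track states (vertex, player-to-move).
A0 = {(t,Eve), (t,Adam)}
A1: add {(p,Eve), (q,Eve)}.
A2: add {(r,Adam)}.
A3: add {(s,Eve)}.
A4 = A3; e.g. (p,Adam) stays out. (r,Eve) never enters ⇒ Adam avoids the target.

Adam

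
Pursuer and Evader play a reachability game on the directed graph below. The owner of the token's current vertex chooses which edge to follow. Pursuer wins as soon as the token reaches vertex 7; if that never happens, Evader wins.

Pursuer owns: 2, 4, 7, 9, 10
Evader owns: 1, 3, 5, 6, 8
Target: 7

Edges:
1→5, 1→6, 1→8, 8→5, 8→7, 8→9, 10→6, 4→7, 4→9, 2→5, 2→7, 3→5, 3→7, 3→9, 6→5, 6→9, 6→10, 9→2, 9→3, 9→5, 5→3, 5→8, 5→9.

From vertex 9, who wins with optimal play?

A0 = {7}
A1: add {2, 4} — 2 (Pursuer) has 2→7; 4 (Pursuer) has 4→7.
A2: add {9} — 9 (Pursuer) has 9→2.
A3 = A2; e.g. 1 (Evader) can still go to 5. Fixed point.
9 ∈ A2, so Pursuer can force the target.

Pursuer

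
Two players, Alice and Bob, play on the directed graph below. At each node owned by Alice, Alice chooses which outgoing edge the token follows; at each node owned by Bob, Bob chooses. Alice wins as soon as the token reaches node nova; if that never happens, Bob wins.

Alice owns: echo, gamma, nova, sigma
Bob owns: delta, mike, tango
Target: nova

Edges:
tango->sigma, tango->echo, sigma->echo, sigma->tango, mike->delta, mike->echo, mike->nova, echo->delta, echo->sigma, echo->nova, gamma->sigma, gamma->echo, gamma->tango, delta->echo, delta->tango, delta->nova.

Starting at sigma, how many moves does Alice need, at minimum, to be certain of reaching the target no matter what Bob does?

A0 = {nova}
A1: add {echo} — echo (Alice) has echo→nova.
A2: add {gamma, sigma} — gamma (Alice) has gamma→echo; sigma (Alice) has sigma→echo.
sigma enters the attractor at level 2, so Alice can force the target in 2 moves from there.

2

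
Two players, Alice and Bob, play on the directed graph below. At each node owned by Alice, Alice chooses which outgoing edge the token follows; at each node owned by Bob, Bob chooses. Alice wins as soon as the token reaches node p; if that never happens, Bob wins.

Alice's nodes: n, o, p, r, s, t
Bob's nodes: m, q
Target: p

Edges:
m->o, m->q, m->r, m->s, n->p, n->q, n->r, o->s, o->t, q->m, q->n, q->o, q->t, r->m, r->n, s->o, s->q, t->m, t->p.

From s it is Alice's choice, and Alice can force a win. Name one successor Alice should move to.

A0 = {p}
A1: add {n, t} — n (Alice) has n→p; t (Alice) has t→p.
A2: add {o, r} — o (Alice) has o→t; r (Alice) has r→n.
A3: add {s} — s (Alice) has s→o.
A4 = A3; e.g. m (Bob) can still go to q. Fixed point.
From s, successor o is in the attractor (rank 2); the other successor q is not.

o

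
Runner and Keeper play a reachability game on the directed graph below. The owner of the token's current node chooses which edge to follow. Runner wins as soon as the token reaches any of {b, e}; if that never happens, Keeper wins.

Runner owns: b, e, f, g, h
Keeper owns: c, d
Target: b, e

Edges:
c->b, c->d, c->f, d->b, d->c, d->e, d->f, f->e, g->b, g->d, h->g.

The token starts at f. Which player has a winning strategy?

Runner

A0 = {b, e}
A1: add {f, g} — f (Runner) has f→e; g (Runner) has g→b.
f ∈ A1, so Runner can force the target.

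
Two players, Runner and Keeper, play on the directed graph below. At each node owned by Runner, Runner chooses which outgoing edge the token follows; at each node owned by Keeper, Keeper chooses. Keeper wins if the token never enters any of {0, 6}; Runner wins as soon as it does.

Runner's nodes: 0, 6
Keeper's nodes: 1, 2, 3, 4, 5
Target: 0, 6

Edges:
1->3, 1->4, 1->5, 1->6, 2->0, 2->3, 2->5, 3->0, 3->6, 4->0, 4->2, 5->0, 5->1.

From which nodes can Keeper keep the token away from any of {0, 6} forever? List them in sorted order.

1, 2, 4, 5

A0 = {0, 6}
A1: add {3} — 3 (Keeper): all of {0, 6} already in.
A2 = A1; e.g. 1 (Keeper) can still go to 4. Fixed point.
Runner's attractor = {0, 3, 6}; Keeper avoids the target exactly from the complement.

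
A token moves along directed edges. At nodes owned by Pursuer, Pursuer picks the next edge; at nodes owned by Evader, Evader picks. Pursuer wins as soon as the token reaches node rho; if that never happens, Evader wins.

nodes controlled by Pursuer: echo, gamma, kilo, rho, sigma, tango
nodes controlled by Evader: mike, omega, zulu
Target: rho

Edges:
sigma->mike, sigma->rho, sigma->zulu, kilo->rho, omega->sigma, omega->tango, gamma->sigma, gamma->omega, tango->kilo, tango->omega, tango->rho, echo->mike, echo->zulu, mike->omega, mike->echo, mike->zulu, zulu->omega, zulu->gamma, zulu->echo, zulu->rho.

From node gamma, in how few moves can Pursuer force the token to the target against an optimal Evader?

2

A0 = {rho}
A1: add {kilo, sigma, tango} — sigma (Pursuer) has sigma→rho; kilo (Pursuer) has kilo→rho; tango (Pursuer) has tango→rho.
A2: add {gamma, omega} — omega (Evader): all of {sigma, tango} already in; gamma (Pursuer) has gamma→sigma.
A3 = A2; e.g. echo (Pursuer) has no edge into A2. Fixed point.
gamma enters the attractor at level 2, so Pursuer can force the target in 2 moves from there.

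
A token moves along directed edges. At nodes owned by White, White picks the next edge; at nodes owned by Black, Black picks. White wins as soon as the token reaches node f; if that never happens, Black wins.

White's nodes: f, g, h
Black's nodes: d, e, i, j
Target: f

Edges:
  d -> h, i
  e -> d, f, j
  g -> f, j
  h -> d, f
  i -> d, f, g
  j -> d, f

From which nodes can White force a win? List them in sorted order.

A0 = {f}
A1: add {g, h} — g (White) has g→f; h (White) has h→f.
A2 = A1; e.g. d (Black) can still go to i. Fixed point.
White's winning region = {f, g, h}.

f, g, h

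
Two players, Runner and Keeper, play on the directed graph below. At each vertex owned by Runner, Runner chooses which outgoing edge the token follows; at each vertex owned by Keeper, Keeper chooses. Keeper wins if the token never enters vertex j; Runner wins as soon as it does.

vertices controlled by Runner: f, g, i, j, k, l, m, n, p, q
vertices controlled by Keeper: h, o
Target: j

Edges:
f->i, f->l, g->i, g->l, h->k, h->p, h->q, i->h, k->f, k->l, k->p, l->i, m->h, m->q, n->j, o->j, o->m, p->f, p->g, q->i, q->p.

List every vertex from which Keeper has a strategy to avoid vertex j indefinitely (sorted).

A0 = {j}
A1: add {n} — n (Runner) has n→j.
A2 = A1; e.g. f (Runner) has no edge into A1. Fixed point.
Runner's attractor = {j, n}; Keeper avoids the target exactly from the complement.

f, g, h, i, k, l, m, o, p, q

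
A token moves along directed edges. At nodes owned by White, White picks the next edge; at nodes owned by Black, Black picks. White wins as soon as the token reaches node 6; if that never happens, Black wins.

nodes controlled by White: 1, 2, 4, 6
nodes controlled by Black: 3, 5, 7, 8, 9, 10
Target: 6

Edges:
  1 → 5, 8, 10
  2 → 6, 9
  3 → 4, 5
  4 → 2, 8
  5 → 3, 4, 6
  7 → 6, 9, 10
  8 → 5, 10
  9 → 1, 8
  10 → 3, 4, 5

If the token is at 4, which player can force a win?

A0 = {6}
A1: add {2} — 2 (White) has 2→6.
A2: add {4} — 4 (White) has 4→2.
A3 = A2; e.g. 1 (White) has no edge into A2. Fixed point.
4 ∈ A2, so White can force the target.

White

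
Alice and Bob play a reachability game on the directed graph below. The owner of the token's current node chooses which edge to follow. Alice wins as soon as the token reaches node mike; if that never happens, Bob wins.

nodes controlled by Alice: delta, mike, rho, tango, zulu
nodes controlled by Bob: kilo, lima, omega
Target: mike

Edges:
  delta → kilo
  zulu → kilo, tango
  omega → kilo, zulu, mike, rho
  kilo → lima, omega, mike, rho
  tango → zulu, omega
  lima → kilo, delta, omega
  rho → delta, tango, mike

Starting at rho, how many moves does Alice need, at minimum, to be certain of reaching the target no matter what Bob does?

A0 = {mike}
A1: add {rho} — rho (Alice) has rho→mike.
A2 = A1; e.g. kilo (Bob) can still go to lima. Fixed point.
rho enters the attractor at level 1, so Alice can force the target in 1 move from there.

1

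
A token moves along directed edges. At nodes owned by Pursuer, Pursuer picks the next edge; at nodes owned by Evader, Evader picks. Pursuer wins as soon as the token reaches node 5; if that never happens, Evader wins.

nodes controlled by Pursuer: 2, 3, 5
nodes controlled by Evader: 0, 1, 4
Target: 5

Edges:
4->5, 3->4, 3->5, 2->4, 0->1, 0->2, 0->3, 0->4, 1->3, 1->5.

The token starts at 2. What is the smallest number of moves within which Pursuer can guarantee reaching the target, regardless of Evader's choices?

2

A0 = {5}
A1: add {3, 4} — 3 (Pursuer) has 3→5; 4 (Evader): all of {5} already in.
A2: add {1, 2} — 1 (Evader): all of {3, 5} already in; 2 (Pursuer) has 2→4.
2 enters the attractor at level 2, so Pursuer can force the target in 2 moves from there.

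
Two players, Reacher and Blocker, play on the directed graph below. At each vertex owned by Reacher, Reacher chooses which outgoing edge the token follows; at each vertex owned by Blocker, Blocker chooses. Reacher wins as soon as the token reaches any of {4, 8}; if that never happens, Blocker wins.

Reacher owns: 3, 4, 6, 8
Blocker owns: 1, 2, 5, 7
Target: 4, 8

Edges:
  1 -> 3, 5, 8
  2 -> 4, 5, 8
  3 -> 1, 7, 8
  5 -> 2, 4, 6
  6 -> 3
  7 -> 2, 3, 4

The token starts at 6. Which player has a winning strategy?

Reacher

A0 = {4, 8}
A1: add {3} — 3 (Reacher) has 3→8.
A2: add {6} — 6 (Reacher) has 6→3.
A3 = A2; e.g. 1 (Blocker) can still go to 5. Fixed point.
6 ∈ A2, so Reacher can force the target.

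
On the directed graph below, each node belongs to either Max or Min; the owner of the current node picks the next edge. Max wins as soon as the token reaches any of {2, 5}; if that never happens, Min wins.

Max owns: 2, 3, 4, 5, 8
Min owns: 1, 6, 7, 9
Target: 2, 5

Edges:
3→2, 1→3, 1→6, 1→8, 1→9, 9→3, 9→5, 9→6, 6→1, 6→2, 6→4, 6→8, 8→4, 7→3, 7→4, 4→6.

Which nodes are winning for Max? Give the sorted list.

2, 3, 5

A0 = {2, 5}
A1: add {3} — 3 (Max) has 3→2.
A2 = A1; e.g. 1 (Min) can still go to 6. Fixed point.
Max's winning region = {2, 3, 5}.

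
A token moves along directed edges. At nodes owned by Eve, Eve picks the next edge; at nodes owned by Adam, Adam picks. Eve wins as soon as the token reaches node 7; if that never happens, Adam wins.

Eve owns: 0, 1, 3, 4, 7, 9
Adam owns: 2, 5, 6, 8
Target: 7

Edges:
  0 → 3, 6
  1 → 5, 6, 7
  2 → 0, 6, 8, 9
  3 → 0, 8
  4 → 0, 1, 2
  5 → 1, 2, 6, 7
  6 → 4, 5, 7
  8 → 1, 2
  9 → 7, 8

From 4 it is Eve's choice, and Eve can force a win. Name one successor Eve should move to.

1

A0 = {7}
A1: add {1, 9} — 1 (Eve) has 1→7; 9 (Eve) has 9→7.
A2: add {4} — 4 (Eve) has 4→1.
A3 = A2; e.g. 0 (Eve) has no edge into A2. Fixed point.
From 4, successor 1 is in the attractor (rank 1); the other successors 0, 2 are not.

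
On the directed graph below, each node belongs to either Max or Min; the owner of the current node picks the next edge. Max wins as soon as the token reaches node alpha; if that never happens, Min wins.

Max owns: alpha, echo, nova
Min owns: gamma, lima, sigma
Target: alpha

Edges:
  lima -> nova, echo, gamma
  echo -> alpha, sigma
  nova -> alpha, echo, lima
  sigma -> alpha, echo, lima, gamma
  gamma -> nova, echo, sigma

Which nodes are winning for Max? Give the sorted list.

alpha, echo, nova

A0 = {alpha}
A1: add {echo, nova} — nova (Max) has nova→alpha; echo (Max) has echo→alpha.
A2 = A1; e.g. lima (Min) can still go to gamma. Fixed point.
Max's winning region = {alpha, echo, nova}.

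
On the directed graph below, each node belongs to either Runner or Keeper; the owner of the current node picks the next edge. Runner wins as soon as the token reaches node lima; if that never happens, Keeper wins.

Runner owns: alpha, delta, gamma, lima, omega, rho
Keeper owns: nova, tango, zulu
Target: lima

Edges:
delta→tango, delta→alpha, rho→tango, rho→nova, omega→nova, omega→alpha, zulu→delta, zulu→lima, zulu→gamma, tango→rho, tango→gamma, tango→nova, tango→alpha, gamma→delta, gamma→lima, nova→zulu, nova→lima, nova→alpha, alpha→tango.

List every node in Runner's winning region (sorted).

A0 = {lima}
A1: add {gamma} — gamma (Runner) has gamma→lima.
A2 = A1; e.g. delta (Runner) has no edge into A1. Fixed point.
Runner's winning region = {gamma, lima}.

gamma, lima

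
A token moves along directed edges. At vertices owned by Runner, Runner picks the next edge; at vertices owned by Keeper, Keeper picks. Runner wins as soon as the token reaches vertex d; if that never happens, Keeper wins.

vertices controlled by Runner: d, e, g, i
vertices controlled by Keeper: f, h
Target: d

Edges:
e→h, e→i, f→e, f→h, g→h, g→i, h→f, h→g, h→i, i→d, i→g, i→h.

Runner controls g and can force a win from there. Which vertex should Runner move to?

i

A0 = {d}
A1: add {i} — i (Runner) has i→d.
A2: add {e, g} — e (Runner) has e→i; g (Runner) has g→i.
A3 = A2; e.g. f (Keeper) can still go to h. Fixed point.
From g, successor i is in the attractor (rank 1); the other successor h is not.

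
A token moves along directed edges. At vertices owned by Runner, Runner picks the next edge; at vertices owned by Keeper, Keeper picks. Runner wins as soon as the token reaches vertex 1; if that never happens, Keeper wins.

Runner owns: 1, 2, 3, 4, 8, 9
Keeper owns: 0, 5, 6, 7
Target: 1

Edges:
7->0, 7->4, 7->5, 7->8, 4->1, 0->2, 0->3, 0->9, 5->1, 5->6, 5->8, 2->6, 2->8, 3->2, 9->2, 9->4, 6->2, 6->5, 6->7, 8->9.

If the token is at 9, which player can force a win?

A0 = {1}
A1: add {4} — 4 (Runner) has 4→1.
A2: add {9} — 9 (Runner) has 9→4.
9 ∈ A2, so Runner can force the target.

Runner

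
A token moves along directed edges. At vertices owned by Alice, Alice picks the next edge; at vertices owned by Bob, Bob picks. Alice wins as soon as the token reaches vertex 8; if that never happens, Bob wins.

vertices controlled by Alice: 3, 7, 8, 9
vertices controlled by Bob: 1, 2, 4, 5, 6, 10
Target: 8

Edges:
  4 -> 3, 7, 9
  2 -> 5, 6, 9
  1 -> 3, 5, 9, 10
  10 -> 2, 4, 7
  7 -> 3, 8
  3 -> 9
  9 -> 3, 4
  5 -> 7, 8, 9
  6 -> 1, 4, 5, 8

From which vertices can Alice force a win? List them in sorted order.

A0 = {8}
A1: add {7} — 7 (Alice) has 7→8.
A2 = A1; e.g. 1 (Bob) can still go to 3. Fixed point.
Alice's winning region = {7, 8}.

7, 8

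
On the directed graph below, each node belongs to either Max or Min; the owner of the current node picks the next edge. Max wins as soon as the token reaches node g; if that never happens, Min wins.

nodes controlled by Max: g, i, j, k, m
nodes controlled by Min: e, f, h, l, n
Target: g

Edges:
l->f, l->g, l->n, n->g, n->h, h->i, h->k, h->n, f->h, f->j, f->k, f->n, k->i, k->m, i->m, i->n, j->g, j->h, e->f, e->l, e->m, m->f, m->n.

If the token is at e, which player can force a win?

A0 = {g}
A1: add {j} — j (Max) has j→g.
A2 = A1; e.g. e (Min) can still go to f. Fixed point.
e never enters the attractor, so Min can avoid the target forever.

Min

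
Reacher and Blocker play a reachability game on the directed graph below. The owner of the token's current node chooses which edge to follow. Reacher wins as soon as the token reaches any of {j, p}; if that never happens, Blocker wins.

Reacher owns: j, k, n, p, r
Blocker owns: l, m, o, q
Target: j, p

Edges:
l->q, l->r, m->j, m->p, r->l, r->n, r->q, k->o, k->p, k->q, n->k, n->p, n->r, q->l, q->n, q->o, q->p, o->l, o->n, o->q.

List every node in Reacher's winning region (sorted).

A0 = {j, p}
A1: add {k, m, n} — k (Reacher) has k→p; m (Blocker): all of {j, p} already in; n (Reacher) has n→p.
A2: add {r} — r (Reacher) has r→n.
A3 = A2; e.g. l (Blocker) can still go to q. Fixed point.
Reacher's winning region = {j, k, m, n, p, r}.

j, k, m, n, p, r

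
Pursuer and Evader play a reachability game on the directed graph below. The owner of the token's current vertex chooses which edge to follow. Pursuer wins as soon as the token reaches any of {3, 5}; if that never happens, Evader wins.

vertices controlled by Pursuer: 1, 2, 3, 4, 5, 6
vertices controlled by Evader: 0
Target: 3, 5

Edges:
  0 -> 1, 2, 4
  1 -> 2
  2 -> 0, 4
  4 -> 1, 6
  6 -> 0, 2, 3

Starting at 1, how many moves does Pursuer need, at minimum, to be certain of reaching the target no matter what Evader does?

4

A0 = {3, 5}
A1: add {6} — 6 (Pursuer) has 6→3.
A2: add {4} — 4 (Pursuer) has 4→6.
A3: add {2} — 2 (Pursuer) has 2→4.
A4: add {1} — 1 (Pursuer) has 1→2.
1 enters the attractor at level 4, so Pursuer can force the target in 4 moves from there.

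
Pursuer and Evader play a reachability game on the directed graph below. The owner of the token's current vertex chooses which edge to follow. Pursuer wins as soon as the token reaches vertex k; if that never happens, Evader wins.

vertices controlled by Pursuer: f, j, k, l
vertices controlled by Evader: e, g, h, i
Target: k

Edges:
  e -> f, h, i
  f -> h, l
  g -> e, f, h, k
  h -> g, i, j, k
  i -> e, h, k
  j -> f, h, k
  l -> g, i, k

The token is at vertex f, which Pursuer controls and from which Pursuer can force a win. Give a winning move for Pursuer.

A0 = {k}
A1: add {j, l} — j (Pursuer) has j→k; l (Pursuer) has l→k.
A2: add {f} — f (Pursuer) has f→l.
A3 = A2; e.g. e (Evader) can still go to h. Fixed point.
From f, successor l is in the attractor (rank 1); the other successor h is not.

l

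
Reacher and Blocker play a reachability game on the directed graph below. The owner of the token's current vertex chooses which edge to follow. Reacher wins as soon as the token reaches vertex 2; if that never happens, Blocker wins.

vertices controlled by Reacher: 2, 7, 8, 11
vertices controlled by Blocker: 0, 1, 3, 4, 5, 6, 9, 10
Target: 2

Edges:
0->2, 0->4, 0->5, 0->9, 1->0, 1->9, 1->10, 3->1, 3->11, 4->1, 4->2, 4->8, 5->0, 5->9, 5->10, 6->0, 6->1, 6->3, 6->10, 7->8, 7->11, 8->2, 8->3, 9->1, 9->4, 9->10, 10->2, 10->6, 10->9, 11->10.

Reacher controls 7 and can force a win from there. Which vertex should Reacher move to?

8

A0 = {2}
A1: add {8} — 8 (Reacher) has 8→2.
A2: add {7} — 7 (Reacher) has 7→8.
A3 = A2; e.g. 0 (Blocker) can still go to 4. Fixed point.
From 7, successor 8 is in the attractor (rank 1); the other successor 11 is not.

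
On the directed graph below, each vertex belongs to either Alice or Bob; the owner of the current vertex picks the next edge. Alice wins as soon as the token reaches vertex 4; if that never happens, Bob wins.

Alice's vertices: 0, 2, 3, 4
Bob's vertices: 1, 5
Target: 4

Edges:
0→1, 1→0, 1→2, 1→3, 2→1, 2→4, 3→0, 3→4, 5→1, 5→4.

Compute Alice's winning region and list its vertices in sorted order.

A0 = {4}
A1: add {2, 3} — 2 (Alice) has 2→4; 3 (Alice) has 3→4.
A2 = A1; e.g. 0 (Alice) has no edge into A1. Fixed point.
Alice's winning region = {2, 3, 4}.

2, 3, 4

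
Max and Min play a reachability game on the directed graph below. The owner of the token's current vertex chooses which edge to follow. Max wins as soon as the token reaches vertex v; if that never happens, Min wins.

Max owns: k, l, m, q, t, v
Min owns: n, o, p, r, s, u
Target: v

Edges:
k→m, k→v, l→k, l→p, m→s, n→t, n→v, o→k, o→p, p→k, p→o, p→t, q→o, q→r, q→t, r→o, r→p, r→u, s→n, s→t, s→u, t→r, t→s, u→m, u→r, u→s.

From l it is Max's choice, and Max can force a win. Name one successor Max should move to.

A0 = {v}
A1: add {k} — k (Max) has k→v.
A2: add {l} — l (Max) has l→k.
A3 = A2; e.g. m (Max) has no edge into A2. Fixed point.
From l, successor k is in the attractor (rank 1); the other successor p is not.

k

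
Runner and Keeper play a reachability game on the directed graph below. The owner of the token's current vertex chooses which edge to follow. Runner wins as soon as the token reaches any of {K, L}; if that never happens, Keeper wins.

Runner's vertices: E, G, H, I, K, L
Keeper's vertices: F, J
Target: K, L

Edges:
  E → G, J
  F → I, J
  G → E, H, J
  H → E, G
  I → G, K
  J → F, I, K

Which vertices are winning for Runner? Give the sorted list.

I, K, L

A0 = {K, L}
A1: add {I} — I (Runner) has I→K.
A2 = A1; e.g. E (Runner) has no edge into A1. Fixed point.
Runner's winning region = {I, K, L}.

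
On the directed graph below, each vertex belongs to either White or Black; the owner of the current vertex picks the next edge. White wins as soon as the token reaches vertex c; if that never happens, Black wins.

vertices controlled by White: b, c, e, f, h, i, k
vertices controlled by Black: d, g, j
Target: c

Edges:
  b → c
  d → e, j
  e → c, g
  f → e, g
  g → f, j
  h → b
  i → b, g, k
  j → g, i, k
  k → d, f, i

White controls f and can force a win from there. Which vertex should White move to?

A0 = {c}
A1: add {b, e} — b (White) has b→c; e (White) has e→c.
A2: add {f, h, i} — f (White) has f→e; h (White) has h→b; i (White) has i→b.
A3: add {k} — k (White) has k→f.
A4 = A3; e.g. d (Black) can still go to j. Fixed point.
From f, successor e is in the attractor (rank 1); the other successor g is not.

e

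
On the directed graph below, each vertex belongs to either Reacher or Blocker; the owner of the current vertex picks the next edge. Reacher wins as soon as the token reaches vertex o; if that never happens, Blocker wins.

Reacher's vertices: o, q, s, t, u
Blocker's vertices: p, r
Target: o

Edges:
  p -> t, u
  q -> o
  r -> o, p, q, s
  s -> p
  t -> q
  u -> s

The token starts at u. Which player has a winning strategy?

A0 = {o}
A1: add {q} — q (Reacher) has q→o.
A2: add {t} — t (Reacher) has t→q.
A3 = A2; e.g. p (Blocker) can still go to u. Fixed point.
u never enters the attractor, so Blocker can avoid the target forever.

Blocker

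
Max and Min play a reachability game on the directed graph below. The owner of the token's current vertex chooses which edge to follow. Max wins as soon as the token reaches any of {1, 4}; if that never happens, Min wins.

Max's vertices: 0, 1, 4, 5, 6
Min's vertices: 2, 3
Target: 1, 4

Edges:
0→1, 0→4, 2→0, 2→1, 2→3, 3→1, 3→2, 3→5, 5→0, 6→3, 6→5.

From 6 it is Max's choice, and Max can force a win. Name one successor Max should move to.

A0 = {1, 4}
A1: add {0} — 0 (Max) has 0→1.
A2: add {5} — 5 (Max) has 5→0.
A3: add {6} — 6 (Max) has 6→5.
A4 = A3; e.g. 2 (Min) can still go to 3. Fixed point.
From 6, successor 5 is in the attractor (rank 2); the other successor 3 is not.

5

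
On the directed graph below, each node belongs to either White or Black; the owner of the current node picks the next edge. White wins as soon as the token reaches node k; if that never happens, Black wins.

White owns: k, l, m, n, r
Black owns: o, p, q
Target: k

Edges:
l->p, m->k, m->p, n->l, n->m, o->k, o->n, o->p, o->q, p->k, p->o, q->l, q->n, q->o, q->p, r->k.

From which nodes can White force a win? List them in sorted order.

A0 = {k}
A1: add {m, r} — m (White) has m→k; r (White) has r→k.
A2: add {n} — n (White) has n→m.
A3 = A2; e.g. l (White) has no edge into A2. Fixed point.
White's winning region = {k, m, n, r}.

k, m, n, r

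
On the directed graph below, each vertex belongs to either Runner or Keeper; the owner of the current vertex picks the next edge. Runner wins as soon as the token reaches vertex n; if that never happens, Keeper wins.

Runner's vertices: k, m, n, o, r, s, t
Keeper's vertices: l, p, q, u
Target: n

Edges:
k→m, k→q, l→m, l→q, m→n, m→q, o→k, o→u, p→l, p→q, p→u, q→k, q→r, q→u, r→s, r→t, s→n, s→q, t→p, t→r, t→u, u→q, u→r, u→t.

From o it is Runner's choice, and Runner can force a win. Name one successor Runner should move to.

k

A0 = {n}
A1: add {m, s} — m (Runner) has m→n; s (Runner) has s→n.
A2: add {k, r} — k (Runner) has k→m; r (Runner) has r→s.
A3: add {o, t} — o (Runner) has o→k; t (Runner) has t→r.
A4 = A3; e.g. l (Keeper) can still go to q. Fixed point.
From o, successor k is in the attractor (rank 2); the other successor u is not.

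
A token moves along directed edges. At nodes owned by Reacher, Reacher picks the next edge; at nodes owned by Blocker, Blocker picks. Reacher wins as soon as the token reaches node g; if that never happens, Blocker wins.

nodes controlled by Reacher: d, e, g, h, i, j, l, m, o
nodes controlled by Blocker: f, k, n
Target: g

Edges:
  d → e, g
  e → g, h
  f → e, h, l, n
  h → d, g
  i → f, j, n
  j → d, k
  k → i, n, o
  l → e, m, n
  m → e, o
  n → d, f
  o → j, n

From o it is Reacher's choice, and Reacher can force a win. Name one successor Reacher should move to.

A0 = {g}
A1: add {d, e, h} — d (Reacher) has d→g; e (Reacher) has e→g; h (Reacher) has h→g.
A2: add {j, l, m} — j (Reacher) has j→d; l (Reacher) has l→e; m (Reacher) has m→e.
A3: add {i, o} — i (Reacher) has i→j; o (Reacher) has o→j.
A4 = A3; e.g. f (Blocker) can still go to n. Fixed point.
From o, successor j is in the attractor (rank 2); the other successor n is not.

j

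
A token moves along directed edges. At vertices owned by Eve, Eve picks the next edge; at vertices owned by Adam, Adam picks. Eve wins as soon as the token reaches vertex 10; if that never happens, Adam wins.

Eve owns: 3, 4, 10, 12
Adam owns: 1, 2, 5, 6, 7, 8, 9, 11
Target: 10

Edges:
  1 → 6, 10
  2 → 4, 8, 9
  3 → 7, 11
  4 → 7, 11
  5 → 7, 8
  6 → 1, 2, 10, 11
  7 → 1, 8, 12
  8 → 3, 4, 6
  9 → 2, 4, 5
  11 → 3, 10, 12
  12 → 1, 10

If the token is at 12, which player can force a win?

A0 = {10}
A1: add {12} — 12 (Eve) has 12→10.
A2 = A1; e.g. 1 (Adam) can still go to 6. Fixed point.
12 ∈ A1, so Eve can force the target.

Eve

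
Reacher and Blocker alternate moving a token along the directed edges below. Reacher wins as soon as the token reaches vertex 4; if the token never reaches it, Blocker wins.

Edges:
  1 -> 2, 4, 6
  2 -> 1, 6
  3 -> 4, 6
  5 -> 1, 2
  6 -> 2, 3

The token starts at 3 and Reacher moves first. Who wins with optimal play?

Track states (vertex, player-to-move).
A0 = {(4,Reacher), (4,Blocker)}
A1: add {(1,Reacher), (3,Reacher)}.
(3,Reacher) ∈ A1 ⇒ Reacher forces the target.

Reacher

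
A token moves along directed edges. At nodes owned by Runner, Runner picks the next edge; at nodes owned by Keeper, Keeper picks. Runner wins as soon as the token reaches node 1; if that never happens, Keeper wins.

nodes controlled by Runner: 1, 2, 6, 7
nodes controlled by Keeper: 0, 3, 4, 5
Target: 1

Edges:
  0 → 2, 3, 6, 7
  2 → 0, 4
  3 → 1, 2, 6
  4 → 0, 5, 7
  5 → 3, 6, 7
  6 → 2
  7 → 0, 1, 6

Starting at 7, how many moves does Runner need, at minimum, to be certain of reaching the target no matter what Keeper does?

A0 = {1}
A1: add {7} — 7 (Runner) has 7→1.
A2 = A1; e.g. 0 (Keeper) can still go to 2. Fixed point.
7 enters the attractor at level 1, so Runner can force the target in 1 move from there.

1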